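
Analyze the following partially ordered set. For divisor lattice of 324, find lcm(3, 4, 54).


In a divisor lattice, join = lcm (least common multiple).
Compute lcm iteratively: start with first element, then lcm(current, next).
Elements: [3, 4, 54]
lcm(3,4) = 12
lcm(12,54) = 108
Final lcm = 108


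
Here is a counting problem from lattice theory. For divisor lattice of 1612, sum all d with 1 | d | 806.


Interval [1,806] in divisors of 1612: [1, 2, 13, 26, 31, 62, 403, 806]
Sum = 1344


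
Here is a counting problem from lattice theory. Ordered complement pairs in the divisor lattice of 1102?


Complement pair (a,b): a meet b = bottom, a join b = top.
Here: gcd(a,b)=1 and lcm(a,b)=1102, i.e. a*b=1102 with a,b coprime.
Pairs found: (1,1102), (2,551), (19,58), (29,38), ... (4 more)
Total ordered pairs: 8


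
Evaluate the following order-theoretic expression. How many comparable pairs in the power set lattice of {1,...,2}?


A comparable pair {a,b} has a < b or b < a in the order.
Count unordered pairs where one element is strictly below the other.
Examples: {{},{1}}, {{},{2}}, {{},{1,2}}, {{1},{1,2}}, ...
Total comparable pairs: 5


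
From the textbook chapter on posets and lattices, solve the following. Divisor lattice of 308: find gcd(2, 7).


In a divisor lattice, meet = gcd (greatest common divisor).
By Euclidean algorithm or factoring: gcd(2,7) = 1


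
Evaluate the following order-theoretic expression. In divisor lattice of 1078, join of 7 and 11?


In a divisor lattice, join = lcm (least common multiple).
gcd(7,11) = 1
lcm(7,11) = 7*11/gcd = 77/1 = 77


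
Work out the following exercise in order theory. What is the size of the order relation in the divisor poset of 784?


The order relation is {(a,b) : a <= b}, reflexive so it includes (a,a).
Examples: (1,1), (1,112), (1,14), (1,16), (1,196), ...
Total ordered pairs: 90


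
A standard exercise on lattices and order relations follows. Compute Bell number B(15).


B(n) = number of set partitions of an n-element set.
B(n) satisfies the recurrence: B(n+1) = sum_k C(n,k)*B(k).
B(15) = 1382958545


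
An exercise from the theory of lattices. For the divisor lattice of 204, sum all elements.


sigma(n) = sum of divisors.
Divisors of 204: [1, 2, 3, 4, 6, 12, 17, 34, 51, 68, 102, 204]
Sum = 504


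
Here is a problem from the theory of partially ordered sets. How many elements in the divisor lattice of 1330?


Divisors of 1330: [1, 2, 5, 7, 10, 14, 19, 35, 38, 70, 95, 133, 190, 266, 665, 1330]
Count: 16


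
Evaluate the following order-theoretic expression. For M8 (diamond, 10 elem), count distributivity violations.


Distributive law: a ^ (b v c) = (a ^ b) v (a ^ c).
Check all 10^3 = 1000 ordered triples (a,b,c).
  e.g. a=a1, b=a2, c=a3: lhs=a1 != rhs=0
  e.g. a=a1, b=a2, c=a4: lhs=a1 != rhs=0
Total violating triples: 336


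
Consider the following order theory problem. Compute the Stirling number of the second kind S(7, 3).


S(n,k) = k*S(n-1,k) + S(n-1,k-1).
S(6,3) = 90, S(6,2) = 31
S(7,3) = 3*90 + 31 = 270 + 31
S(7,3) = 301


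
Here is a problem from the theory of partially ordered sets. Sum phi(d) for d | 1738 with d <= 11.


Divisors of 1738 up to 11: [1, 2, 11]
phi values: [1, 1, 10]
Sum = 12


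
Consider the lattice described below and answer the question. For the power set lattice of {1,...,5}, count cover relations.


A cover relation a -< b holds when a < b with no c strictly between.
Cover relations:
  {} -< {1}
  {} -< {2}
  {} -< {3}
  {} -< {4}
  {} -< {5}
  {1} -< {1,2}
  {1} -< {1,3}
  {1} -< {1,4}
  ...72 more
Total: 80


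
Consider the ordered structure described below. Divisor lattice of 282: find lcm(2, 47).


In a divisor lattice, join = lcm (least common multiple).
gcd(2,47) = 1
lcm(2,47) = 2*47/gcd = 94/1 = 94


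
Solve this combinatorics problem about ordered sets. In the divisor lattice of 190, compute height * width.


Height = length of longest chain minus 1; width = size of largest antichain.
A maximum chain: 1 | 19 | 95 | 190  (height 3).
A maximum antichain: {2, 5, 19}  (width 3).
Product = 3 * 3 = 9


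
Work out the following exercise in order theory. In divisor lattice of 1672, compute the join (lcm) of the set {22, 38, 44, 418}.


In a divisor lattice, join = lcm (least common multiple).
Compute lcm iteratively: start with first element, then lcm(current, next).
Elements: [22, 38, 44, 418]
lcm(22,38) = 418
lcm(418,44) = 836
lcm(836,418) = 836
Final lcm = 836


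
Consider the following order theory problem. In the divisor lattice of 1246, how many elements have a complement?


An element a is complemented if some b has a meet b = bottom, a join b = top.
a is complemented iff gcd(a, n/a)=1, i.e. a is a unitary divisor of 1246.
Complemented elements: 1, 2, 7, 14, 89, 178, ... (2 more)
Count: 8


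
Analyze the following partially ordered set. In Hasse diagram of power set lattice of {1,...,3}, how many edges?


A cover relation a -< b holds when a < b with no c strictly between.
Cover relations:
  {} -< {1}
  {} -< {2}
  {} -< {3}
  {1} -< {1,2}
  {1} -< {1,3}
  {2} -< {1,2}
  {2} -< {2,3}
  {3} -< {1,3}
  ...4 more
Total: 12


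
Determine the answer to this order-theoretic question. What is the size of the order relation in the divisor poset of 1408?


The order relation is {(a,b) : a <= b}, reflexive so it includes (a,a).
Examples: (1,1), (1,11), (1,128), (1,1408), (1,16), ...
Total ordered pairs: 108


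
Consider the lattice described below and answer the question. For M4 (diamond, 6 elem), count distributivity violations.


Distributive law: a ^ (b v c) = (a ^ b) v (a ^ c).
Check all 6^3 = 216 ordered triples (a,b,c).
  e.g. a=a1, b=a2, c=a3: lhs=a1 != rhs=0
  e.g. a=a1, b=a2, c=a4: lhs=a1 != rhs=0
Total violating triples: 24


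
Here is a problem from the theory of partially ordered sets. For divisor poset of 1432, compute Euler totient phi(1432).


phi(n) = n * prod_{p|n} (1 - 1/p).
Prime divisors of 1432: [2, 179]
phi(1432) = 1432 * (1 - 1/2) * (1 - 1/179)
phi(1432) = 712


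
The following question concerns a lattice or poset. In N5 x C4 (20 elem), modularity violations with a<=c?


Modular law: if a <= c then a v (b ^ c) = (a v b) ^ c.
Check all triples (a,b,c) with a <= c among 20 elements.
  e.g. a=(a,0), b=(c,0), c=(b,0): lhs=(a,0) != rhs=(b,0)
  e.g. a=(a,0), b=(c,1), c=(b,0): lhs=(a,0) != rhs=(b,0)
Total violating triples: 40


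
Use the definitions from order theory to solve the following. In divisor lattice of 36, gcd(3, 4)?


Meet=gcd.
gcd(3,4)=1


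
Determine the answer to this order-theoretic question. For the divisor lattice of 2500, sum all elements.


sigma(n) = sum of divisors.
Divisors of 2500: [1, 2, 4, 5, 10, 20, 25, 50, 100, 125, 250, 500, 625, 1250, 2500]
Sum = 5467


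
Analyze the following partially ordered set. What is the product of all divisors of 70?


Divisors of 70: [1, 2, 5, 7, 10, 14, 35, 70]
Product = n^(d(n)/2) = 70^(8/2)
Product = 24010000


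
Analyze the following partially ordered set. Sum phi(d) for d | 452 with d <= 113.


Divisors of 452 up to 113: [1, 2, 4, 113]
phi values: [1, 1, 2, 112]
Sum = 116


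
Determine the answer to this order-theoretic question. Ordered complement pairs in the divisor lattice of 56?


Complement pair (a,b): a meet b = bottom, a join b = top.
Here: gcd(a,b)=1 and lcm(a,b)=56, i.e. a*b=56 with a,b coprime.
Pairs found: (1,56), (7,8), (8,7), (56,1)
Total ordered pairs: 4


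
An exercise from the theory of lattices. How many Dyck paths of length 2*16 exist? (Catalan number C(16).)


C(n) = C(2n, n) / (n+1).
C(32, 16) = 601080390
C(16) = 601080390 / 17 = 35357670


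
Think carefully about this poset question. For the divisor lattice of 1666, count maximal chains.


A maximal chain goes from the minimum element to a maximal element via cover relations.
Counting all min-to-max paths in the cover graph.
Total maximal chains: 12


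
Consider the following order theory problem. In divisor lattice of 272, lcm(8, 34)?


Join=lcm.
gcd(8,34)=2
lcm=136


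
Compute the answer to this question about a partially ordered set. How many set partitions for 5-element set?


B(n) = number of set partitions of an n-element set.
B(n) satisfies the recurrence: B(n+1) = sum_k C(n,k)*B(k).
B(5) = 52


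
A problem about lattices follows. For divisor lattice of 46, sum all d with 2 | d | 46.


Interval [2,46] in divisors of 46: [2, 46]
Sum = 48


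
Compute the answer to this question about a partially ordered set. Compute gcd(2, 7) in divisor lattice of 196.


In a divisor lattice, meet = gcd (greatest common divisor).
By Euclidean algorithm or factoring: gcd(2,7) = 1


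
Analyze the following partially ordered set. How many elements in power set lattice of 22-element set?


Power set = 2^n.
2^22 = 4194304


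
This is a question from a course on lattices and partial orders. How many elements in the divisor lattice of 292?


Divisors of 292: [1, 2, 4, 73, 146, 292]
Count: 6


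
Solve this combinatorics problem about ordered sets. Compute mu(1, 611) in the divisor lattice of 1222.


In a divisor lattice, mu(a,b) = mu(b/a) where mu is the classical Mobius function.
b/a = 611/1 = 611
Prime factorization of 611: primes [13, 47]
611 is squarefree with 2 prime factor(s), so mu(611) = (-1)^2 = 1


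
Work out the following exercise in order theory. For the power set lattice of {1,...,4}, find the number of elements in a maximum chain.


A chain is a totally ordered subset; we count the number of elements in a maximum chain.
Compute, for each element x, the size of the longest chain ending at x:
  {}: 1
  {1}: 2
  {2}: 2
  {3}: 2
  {4}: 2
  {1,2}: 3
  ...
A maximum chain: {} < {1} < {1,2} < {1,2,3} < {1,2,3,4}
Number of elements in the longest chain: 5


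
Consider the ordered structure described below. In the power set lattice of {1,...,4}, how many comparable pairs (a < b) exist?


A comparable pair {a,b} has a < b or b < a in the order.
Count unordered pairs where one element is strictly below the other.
Examples: {{},{1}}, {{},{2}}, {{},{3}}, {{},{4}}, ...
Total comparable pairs: 65


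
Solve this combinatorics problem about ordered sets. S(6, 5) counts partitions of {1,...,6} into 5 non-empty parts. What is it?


S(n,k) = k*S(n-1,k) + S(n-1,k-1).
S(5,5) = 1, S(5,4) = 10
S(6,5) = 5*1 + 10 = 5 + 10
S(6,5) = 15


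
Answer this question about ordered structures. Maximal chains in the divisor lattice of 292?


A maximal chain goes from the minimum element to a maximal element via cover relations.
Counting all min-to-max paths in the cover graph.
Total maximal chains: 3


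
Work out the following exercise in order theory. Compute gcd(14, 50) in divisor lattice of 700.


In a divisor lattice, meet = gcd (greatest common divisor).
By Euclidean algorithm or factoring: gcd(14,50) = 2


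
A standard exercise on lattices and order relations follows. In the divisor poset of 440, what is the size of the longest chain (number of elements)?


A chain is a totally ordered subset; we count the number of elements in a maximum chain.
Compute, for each element x, the size of the longest chain ending at x:
  1: 1
  2: 2
  5: 2
  11: 2
  4: 3
  8: 4
  ...
A maximum chain: 1 < 2 < 4 < 8 < 40 < 440
Number of elements in the longest chain: 6


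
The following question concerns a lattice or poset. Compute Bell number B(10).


B(n) = number of set partitions of an n-element set.
B(n) satisfies the recurrence: B(n+1) = sum_k C(n,k)*B(k).
B(10) = 115975


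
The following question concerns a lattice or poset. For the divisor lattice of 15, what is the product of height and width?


Height = length of longest chain minus 1; width = size of largest antichain.
A maximum chain: 1 | 5 | 15  (height 2).
A maximum antichain: {3, 5}  (width 2).
Product = 2 * 2 = 4


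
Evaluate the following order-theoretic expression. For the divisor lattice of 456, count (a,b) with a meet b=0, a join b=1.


Complement pair (a,b): a meet b = bottom, a join b = top.
Here: gcd(a,b)=1 and lcm(a,b)=456, i.e. a*b=456 with a,b coprime.
Pairs found: (1,456), (3,152), (8,57), (19,24), ... (4 more)
Total ordered pairs: 8


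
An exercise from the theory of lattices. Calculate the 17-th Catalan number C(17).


C(n) = C(2n, n) / (n+1).
C(34, 17) = 2333606220
C(17) = 2333606220 / 18 = 129644790


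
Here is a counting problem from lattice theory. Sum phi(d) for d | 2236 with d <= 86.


Divisors of 2236 up to 86: [1, 2, 4, 13, 26, 43, 52, 86]
phi values: [1, 1, 2, 12, 12, 42, 24, 42]
Sum = 136


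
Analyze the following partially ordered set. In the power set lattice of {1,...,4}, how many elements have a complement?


An element a is complemented if some b has a meet b = bottom, a join b = top.
every subset A has complement S\A, so all elements are complemented.
Complemented elements: {}, {1}, {2}, {3}, {4}, {1,2}, ... (10 more)
Count: 16


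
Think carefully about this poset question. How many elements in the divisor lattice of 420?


Divisors of 420: [1, 2, 3, 4, 5, 6, 7, 10, 12, 14, 15, 20, 21, 28, 30, 35, 42, 60, 70, 84, 105, 140, 210, 420]
Count: 24


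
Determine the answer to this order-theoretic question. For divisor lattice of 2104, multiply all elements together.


Divisors of 2104: [1, 2, 4, 8, 263, 526, 1052, 2104]
Product = n^(d(n)/2) = 2104^(8/2)
Product = 19596699897856


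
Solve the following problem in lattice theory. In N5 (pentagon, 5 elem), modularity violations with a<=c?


Modular law: if a <= c then a v (b ^ c) = (a v b) ^ c.
Check all triples (a,b,c) with a <= c among 5 elements.
  e.g. a=a, b=c, c=b: lhs=a != rhs=b
Total violating triples: 1


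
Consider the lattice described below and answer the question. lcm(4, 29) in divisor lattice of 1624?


Join=lcm.
gcd(4,29)=1
lcm=116


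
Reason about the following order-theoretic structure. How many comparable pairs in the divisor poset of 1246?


A comparable pair {a,b} has a < b or b < a in the order.
Count unordered pairs where one element is strictly below the other.
Examples: {1,2}, {1,7}, {1,14}, {1,89}, ...
Total comparable pairs: 19


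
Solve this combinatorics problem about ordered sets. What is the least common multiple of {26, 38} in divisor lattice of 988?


In a divisor lattice, join = lcm (least common multiple).
Compute lcm iteratively: start with first element, then lcm(current, next).
Elements: [26, 38]
lcm(26,38) = 494
Final lcm = 494


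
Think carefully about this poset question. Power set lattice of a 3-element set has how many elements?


Power set = 2^n.
2^3 = 8


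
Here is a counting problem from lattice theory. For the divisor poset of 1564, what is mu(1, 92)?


In a divisor lattice, mu(a,b) = mu(b/a) where mu is the classical Mobius function.
b/a = 92/1 = 92
Prime factorization of 92: primes [2, 23]
92 is not squarefree, so mu(92) = 0


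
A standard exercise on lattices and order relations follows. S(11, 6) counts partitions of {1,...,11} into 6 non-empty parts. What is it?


S(n,k) = k*S(n-1,k) + S(n-1,k-1).
S(10,6) = 22827, S(10,5) = 42525
S(11,6) = 6*22827 + 42525 = 136962 + 42525
S(11,6) = 179487


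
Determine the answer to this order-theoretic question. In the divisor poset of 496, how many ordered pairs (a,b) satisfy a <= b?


The order relation is {(a,b) : a <= b}, reflexive so it includes (a,a).
Examples: (1,1), (1,124), (1,16), (1,2), (1,248), ...
Total ordered pairs: 45


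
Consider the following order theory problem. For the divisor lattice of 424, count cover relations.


A cover relation a -< b holds when a < b with no c strictly between.
Cover relations:
  1 -< 2
  1 -< 53
  2 -< 4
  2 -< 106
  4 -< 8
  4 -< 212
  8 -< 424
  53 -< 106
  ...2 more
Total: 10


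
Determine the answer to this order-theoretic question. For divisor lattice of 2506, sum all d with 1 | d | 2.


Interval [1,2] in divisors of 2506: [1, 2]
Sum = 3


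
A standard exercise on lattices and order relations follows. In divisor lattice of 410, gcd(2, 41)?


Meet=gcd.
gcd(2,41)=1


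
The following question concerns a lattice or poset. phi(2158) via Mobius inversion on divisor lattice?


phi(n) = n * prod_{p|n} (1 - 1/p).
Prime divisors of 2158: [2, 13, 83]
phi(2158) = 2158 * (1 - 1/2) * (1 - 1/13) * (1 - 1/83)
phi(2158) = 984


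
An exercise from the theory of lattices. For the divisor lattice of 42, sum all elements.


sigma(n) = sum of divisors.
Divisors of 42: [1, 2, 3, 6, 7, 14, 21, 42]
Sum = 96


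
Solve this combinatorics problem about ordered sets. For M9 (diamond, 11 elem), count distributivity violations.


Distributive law: a ^ (b v c) = (a ^ b) v (a ^ c).
Check all 11^3 = 1331 ordered triples (a,b,c).
  e.g. a=a1, b=a2, c=a3: lhs=a1 != rhs=0
  e.g. a=a1, b=a2, c=a4: lhs=a1 != rhs=0
Total violating triples: 504


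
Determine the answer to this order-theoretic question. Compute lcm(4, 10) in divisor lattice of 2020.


In a divisor lattice, join = lcm (least common multiple).
gcd(4,10) = 2
lcm(4,10) = 4*10/gcd = 40/2 = 20


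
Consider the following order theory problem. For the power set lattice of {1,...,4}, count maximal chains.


A maximal chain goes from the minimum element to a maximal element via cover relations.
Counting all min-to-max paths in the cover graph.
Total maximal chains: 24


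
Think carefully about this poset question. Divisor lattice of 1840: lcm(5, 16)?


Join=lcm.
gcd(5,16)=1
lcm=80


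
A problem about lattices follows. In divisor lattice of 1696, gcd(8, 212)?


Meet=gcd.
gcd(8,212)=4


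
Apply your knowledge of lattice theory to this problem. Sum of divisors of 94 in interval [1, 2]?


Interval [1,2] in divisors of 94: [1, 2]
Sum = 3


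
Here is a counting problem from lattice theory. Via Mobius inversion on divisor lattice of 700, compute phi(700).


phi(n) = n * prod_{p|n} (1 - 1/p).
Prime divisors of 700: [2, 5, 7]
phi(700) = 700 * (1 - 1/2) * (1 - 1/5) * (1 - 1/7)
phi(700) = 240


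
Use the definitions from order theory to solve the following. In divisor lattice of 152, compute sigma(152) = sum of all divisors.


sigma(n) = sum of divisors.
Divisors of 152: [1, 2, 4, 8, 19, 38, 76, 152]
Sum = 300


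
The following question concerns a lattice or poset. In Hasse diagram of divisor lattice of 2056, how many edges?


A cover relation a -< b holds when a < b with no c strictly between.
Cover relations:
  1 -< 2
  1 -< 257
  2 -< 4
  2 -< 514
  4 -< 8
  4 -< 1028
  8 -< 2056
  257 -< 514
  ...2 more
Total: 10


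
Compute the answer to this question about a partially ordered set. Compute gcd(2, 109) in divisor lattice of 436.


In a divisor lattice, meet = gcd (greatest common divisor).
By Euclidean algorithm or factoring: gcd(2,109) = 1


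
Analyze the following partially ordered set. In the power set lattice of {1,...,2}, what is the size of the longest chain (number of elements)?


A chain is a totally ordered subset; we count the number of elements in a maximum chain.
Compute, for each element x, the size of the longest chain ending at x:
  {}: 1
  {1}: 2
  {2}: 2
  {1,2}: 3
A maximum chain: {} < {1} < {1,2}
Number of elements in the longest chain: 3


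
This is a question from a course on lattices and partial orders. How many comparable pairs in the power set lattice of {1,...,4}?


A comparable pair {a,b} has a < b or b < a in the order.
Count unordered pairs where one element is strictly below the other.
Examples: {{},{1}}, {{},{2}}, {{},{3}}, {{},{4}}, ...
Total comparable pairs: 65


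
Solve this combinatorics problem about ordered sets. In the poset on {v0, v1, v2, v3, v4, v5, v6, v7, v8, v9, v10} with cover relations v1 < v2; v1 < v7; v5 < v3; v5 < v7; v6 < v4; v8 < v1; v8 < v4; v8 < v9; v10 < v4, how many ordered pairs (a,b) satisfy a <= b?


The order relation is {(a,b) : a <= b}, reflexive so it includes (a,a).
Examples: (v0,v0), (v1,v1), (v1,v2), (v1,v7), (v10,v10), ...
Total ordered pairs: 22


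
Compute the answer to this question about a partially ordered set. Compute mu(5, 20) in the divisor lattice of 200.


In a divisor lattice, mu(a,b) = mu(b/a) where mu is the classical Mobius function.
b/a = 20/5 = 4
Prime factorization of 4: primes [2]
4 is not squarefree, so mu(4) = 0


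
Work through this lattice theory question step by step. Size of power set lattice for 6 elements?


Power set = 2^n.
2^6 = 64


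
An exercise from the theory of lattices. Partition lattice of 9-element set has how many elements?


B(n) = number of set partitions of an n-element set.
B(n) satisfies the recurrence: B(n+1) = sum_k C(n,k)*B(k).
B(9) = 21147


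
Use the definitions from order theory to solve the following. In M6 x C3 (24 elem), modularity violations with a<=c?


Modular law: if a <= c then a v (b ^ c) = (a v b) ^ c.
Check all triples (a,b,c) with a <= c among 24 elements.
This lattice is modular (diamonds M_m and their chain-products are modular).
Total violating triples: 0


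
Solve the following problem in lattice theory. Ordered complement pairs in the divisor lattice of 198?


Complement pair (a,b): a meet b = bottom, a join b = top.
Here: gcd(a,b)=1 and lcm(a,b)=198, i.e. a*b=198 with a,b coprime.
Pairs found: (1,198), (2,99), (9,22), (11,18), ... (4 more)
Total ordered pairs: 8


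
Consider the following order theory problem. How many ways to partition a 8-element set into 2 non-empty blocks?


S(n,k) = k*S(n-1,k) + S(n-1,k-1).
S(7,2) = 63, S(7,1) = 1
S(8,2) = 2*63 + 1 = 126 + 1
S(8,2) = 127


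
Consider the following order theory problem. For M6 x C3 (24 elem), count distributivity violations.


Distributive law: a ^ (b v c) = (a ^ b) v (a ^ c).
Check all 24^3 = 13824 ordered triples (a,b,c).
  e.g. a=(a1,0), b=(a2,0), c=(a3,0): lhs=(a1,0) != rhs=(0,0)
  e.g. a=(a1,0), b=(a2,0), c=(a3,1): lhs=(a1,0) != rhs=(0,0)
Total violating triples: 3240


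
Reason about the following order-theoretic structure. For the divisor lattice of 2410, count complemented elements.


An element a is complemented if some b has a meet b = bottom, a join b = top.
a is complemented iff gcd(a, n/a)=1, i.e. a is a unitary divisor of 2410.
Complemented elements: 1, 2, 5, 10, 241, 482, ... (2 more)
Count: 8


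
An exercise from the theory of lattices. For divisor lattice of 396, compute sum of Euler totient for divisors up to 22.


Divisors of 396 up to 22: [1, 2, 3, 4, 6, 9, 11, 12, 18, 22]
phi values: [1, 1, 2, 2, 2, 6, 10, 4, 6, 10]
Sum = 44


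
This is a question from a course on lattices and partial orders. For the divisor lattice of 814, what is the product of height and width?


Height = length of longest chain minus 1; width = size of largest antichain.
A maximum chain: 1 | 37 | 407 | 814  (height 3).
A maximum antichain: {2, 11, 37}  (width 3).
Product = 3 * 3 = 9


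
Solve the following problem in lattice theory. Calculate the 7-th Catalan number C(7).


C(n) = C(2n, n) / (n+1).
C(14, 7) = 3432
C(7) = 3432 / 8 = 429


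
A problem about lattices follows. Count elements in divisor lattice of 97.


Divisors of 97: [1, 97]
Count: 2


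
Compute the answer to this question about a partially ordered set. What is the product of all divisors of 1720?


Divisors of 1720: [1, 2, 4, 5, 8, 10, 20, 40, 43, 86, 172, 215, 344, 430, 860, 1720]
Product = n^(d(n)/2) = 1720^(16/2)
Product = 76599789339285913600000000


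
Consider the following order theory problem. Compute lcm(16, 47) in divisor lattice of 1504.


In a divisor lattice, join = lcm (least common multiple).
gcd(16,47) = 1
lcm(16,47) = 16*47/gcd = 752/1 = 752


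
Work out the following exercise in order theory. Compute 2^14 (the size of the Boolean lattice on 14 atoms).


Power set = 2^n.
2^14 = 16384


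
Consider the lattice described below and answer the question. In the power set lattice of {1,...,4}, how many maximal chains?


A maximal chain goes from the minimum element to a maximal element via cover relations.
Counting all min-to-max paths in the cover graph.
Total maximal chains: 24


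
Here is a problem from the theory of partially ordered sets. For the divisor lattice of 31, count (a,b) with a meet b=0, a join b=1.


Complement pair (a,b): a meet b = bottom, a join b = top.
Here: gcd(a,b)=1 and lcm(a,b)=31, i.e. a*b=31 with a,b coprime.
Pairs found: (1,31), (31,1)
Total ordered pairs: 2


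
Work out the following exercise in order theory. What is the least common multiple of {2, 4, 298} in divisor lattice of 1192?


In a divisor lattice, join = lcm (least common multiple).
Compute lcm iteratively: start with first element, then lcm(current, next).
Elements: [2, 4, 298]
lcm(2,4) = 4
lcm(4,298) = 596
Final lcm = 596


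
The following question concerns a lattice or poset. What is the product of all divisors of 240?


Divisors of 240: [1, 2, 3, 4, 5, 6, 8, 10, 12, 15, 16, 20, 24, 30, 40, 48, 60, 80, 120, 240]
Product = n^(d(n)/2) = 240^(20/2)
Product = 634033809653760000000000


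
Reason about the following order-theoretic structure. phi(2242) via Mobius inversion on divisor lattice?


phi(n) = n * prod_{p|n} (1 - 1/p).
Prime divisors of 2242: [2, 19, 59]
phi(2242) = 2242 * (1 - 1/2) * (1 - 1/19) * (1 - 1/59)
phi(2242) = 1044


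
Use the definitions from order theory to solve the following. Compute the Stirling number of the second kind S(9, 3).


S(n,k) = k*S(n-1,k) + S(n-1,k-1).
S(8,3) = 966, S(8,2) = 127
S(9,3) = 3*966 + 127 = 2898 + 127
S(9,3) = 3025


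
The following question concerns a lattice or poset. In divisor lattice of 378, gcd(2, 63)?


Meet=gcd.
gcd(2,63)=1


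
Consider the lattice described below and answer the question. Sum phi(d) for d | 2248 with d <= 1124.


Divisors of 2248 up to 1124: [1, 2, 4, 8, 281, 562, 1124]
phi values: [1, 1, 2, 4, 280, 280, 560]
Sum = 1128


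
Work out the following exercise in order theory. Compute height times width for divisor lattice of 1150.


Height = length of longest chain minus 1; width = size of largest antichain.
A maximum chain: 1 | 23 | 115 | 575 | 1150  (height 4).
A maximum antichain: {10, 25, 46, 115}  (width 4).
Product = 4 * 4 = 16


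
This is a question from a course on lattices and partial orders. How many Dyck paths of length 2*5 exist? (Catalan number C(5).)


C(n) = C(2n, n) / (n+1).
C(10, 5) = 252
C(5) = 252 / 6 = 42


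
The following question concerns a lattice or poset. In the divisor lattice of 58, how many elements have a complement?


An element a is complemented if some b has a meet b = bottom, a join b = top.
a is complemented iff gcd(a, n/a)=1, i.e. a is a unitary divisor of 58.
Complemented elements: 1, 2, 29, 58
Count: 4


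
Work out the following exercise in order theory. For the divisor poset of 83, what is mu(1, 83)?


In a divisor lattice, mu(a,b) = mu(b/a) where mu is the classical Mobius function.
b/a = 83/1 = 83
Prime factorization of 83: primes [83]
83 is squarefree with 1 prime factor(s), so mu(83) = (-1)^1 = -1


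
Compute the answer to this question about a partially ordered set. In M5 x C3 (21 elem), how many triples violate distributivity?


Distributive law: a ^ (b v c) = (a ^ b) v (a ^ c).
Check all 21^3 = 9261 ordered triples (a,b,c).
  e.g. a=(a1,0), b=(a2,0), c=(a3,0): lhs=(a1,0) != rhs=(0,0)
  e.g. a=(a1,0), b=(a2,0), c=(a3,1): lhs=(a1,0) != rhs=(0,0)
Total violating triples: 1620


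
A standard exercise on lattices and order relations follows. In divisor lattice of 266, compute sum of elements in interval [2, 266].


Interval [2,266] in divisors of 266: [2, 14, 38, 266]
Sum = 320


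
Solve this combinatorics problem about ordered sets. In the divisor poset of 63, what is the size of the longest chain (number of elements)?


A chain is a totally ordered subset; we count the number of elements in a maximum chain.
Compute, for each element x, the size of the longest chain ending at x:
  1: 1
  3: 2
  7: 2
  9: 3
  21: 3
  63: 4
A maximum chain: 1 < 3 < 9 < 63
Number of elements in the longest chain: 4


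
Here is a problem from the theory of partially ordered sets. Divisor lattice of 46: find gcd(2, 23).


In a divisor lattice, meet = gcd (greatest common divisor).
By Euclidean algorithm or factoring: gcd(2,23) = 1


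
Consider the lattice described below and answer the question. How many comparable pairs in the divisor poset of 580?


A comparable pair {a,b} has a < b or b < a in the order.
Count unordered pairs where one element is strictly below the other.
Examples: {1,2}, {1,4}, {1,5}, {1,10}, ...
Total comparable pairs: 42


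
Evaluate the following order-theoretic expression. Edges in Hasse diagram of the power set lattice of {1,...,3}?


A cover relation a -< b holds when a < b with no c strictly between.
Cover relations:
  {} -< {1}
  {} -< {2}
  {} -< {3}
  {1} -< {1,2}
  {1} -< {1,3}
  {2} -< {1,2}
  {2} -< {2,3}
  {3} -< {1,3}
  ...4 more
Total: 12


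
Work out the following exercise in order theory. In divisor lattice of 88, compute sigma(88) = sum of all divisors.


sigma(n) = sum of divisors.
Divisors of 88: [1, 2, 4, 8, 11, 22, 44, 88]
Sum = 180


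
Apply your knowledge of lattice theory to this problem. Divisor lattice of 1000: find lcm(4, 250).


In a divisor lattice, join = lcm (least common multiple).
gcd(4,250) = 2
lcm(4,250) = 4*250/gcd = 1000/2 = 500


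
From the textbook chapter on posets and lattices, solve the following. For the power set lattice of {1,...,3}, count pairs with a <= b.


The order relation is {(a,b) : a <= b}, reflexive so it includes (a,a).
Examples: ({},{}), ({},{1,2}), ({},{1,2,3}), ({},{1,3}), ({},{1}), ...
Total ordered pairs: 27


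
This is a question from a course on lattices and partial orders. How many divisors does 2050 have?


Divisors of 2050: [1, 2, 5, 10, 25, 41, 50, 82, 205, 410, 1025, 2050]
Count: 12


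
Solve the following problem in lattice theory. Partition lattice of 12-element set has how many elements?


B(n) = number of set partitions of an n-element set.
B(n) satisfies the recurrence: B(n+1) = sum_k C(n,k)*B(k).
B(12) = 4213597


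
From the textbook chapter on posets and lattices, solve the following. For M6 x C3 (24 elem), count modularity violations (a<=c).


Modular law: if a <= c then a v (b ^ c) = (a v b) ^ c.
Check all triples (a,b,c) with a <= c among 24 elements.
This lattice is modular (diamonds M_m and their chain-products are modular).
Total violating triples: 0


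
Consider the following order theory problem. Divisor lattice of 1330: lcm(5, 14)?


Join=lcm.
gcd(5,14)=1
lcm=70


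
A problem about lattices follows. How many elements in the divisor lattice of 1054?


Divisors of 1054: [1, 2, 17, 31, 34, 62, 527, 1054]
Count: 8


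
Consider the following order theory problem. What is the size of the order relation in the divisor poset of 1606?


The order relation is {(a,b) : a <= b}, reflexive so it includes (a,a).
Examples: (1,1), (1,11), (1,146), (1,1606), (1,2), ...
Total ordered pairs: 27


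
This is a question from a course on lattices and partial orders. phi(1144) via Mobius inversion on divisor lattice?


phi(n) = n * prod_{p|n} (1 - 1/p).
Prime divisors of 1144: [2, 11, 13]
phi(1144) = 1144 * (1 - 1/2) * (1 - 1/11) * (1 - 1/13)
phi(1144) = 480


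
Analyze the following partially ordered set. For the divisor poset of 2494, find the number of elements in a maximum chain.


A chain is a totally ordered subset; we count the number of elements in a maximum chain.
Compute, for each element x, the size of the longest chain ending at x:
  1: 1
  2: 2
  29: 2
  43: 2
  58: 3
  86: 3
  ...
A maximum chain: 1 < 2 < 58 < 2494
Number of elements in the longest chain: 4


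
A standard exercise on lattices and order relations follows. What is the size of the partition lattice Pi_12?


B(n) = number of set partitions of an n-element set.
B(n) satisfies the recurrence: B(n+1) = sum_k C(n,k)*B(k).
B(12) = 4213597


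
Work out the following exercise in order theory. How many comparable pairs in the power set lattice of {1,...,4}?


A comparable pair {a,b} has a < b or b < a in the order.
Count unordered pairs where one element is strictly below the other.
Examples: {{},{1}}, {{},{2}}, {{},{3}}, {{},{4}}, ...
Total comparable pairs: 65


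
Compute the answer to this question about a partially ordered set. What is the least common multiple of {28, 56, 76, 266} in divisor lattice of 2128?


In a divisor lattice, join = lcm (least common multiple).
Compute lcm iteratively: start with first element, then lcm(current, next).
Elements: [28, 56, 76, 266]
lcm(28,56) = 56
lcm(56,76) = 1064
lcm(1064,266) = 1064
Final lcm = 1064


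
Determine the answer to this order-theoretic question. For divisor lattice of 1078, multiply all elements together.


Divisors of 1078: [1, 2, 7, 11, 14, 22, 49, 77, 98, 154, 539, 1078]
Product = n^(d(n)/2) = 1078^(12/2)
Product = 1569323814085808704


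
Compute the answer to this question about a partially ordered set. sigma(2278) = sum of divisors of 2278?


sigma(n) = sum of divisors.
Divisors of 2278: [1, 2, 17, 34, 67, 134, 1139, 2278]
Sum = 3672


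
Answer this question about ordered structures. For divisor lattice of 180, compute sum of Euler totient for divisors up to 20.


Divisors of 180 up to 20: [1, 2, 3, 4, 5, 6, 9, 10, 12, 15, 18, 20]
phi values: [1, 1, 2, 2, 4, 2, 6, 4, 4, 8, 6, 8]
Sum = 48


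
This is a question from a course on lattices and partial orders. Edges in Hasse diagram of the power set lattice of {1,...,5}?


A cover relation a -< b holds when a < b with no c strictly between.
Cover relations:
  {} -< {1}
  {} -< {2}
  {} -< {3}
  {} -< {4}
  {} -< {5}
  {1} -< {1,2}
  {1} -< {1,3}
  {1} -< {1,4}
  ...72 more
Total: 80


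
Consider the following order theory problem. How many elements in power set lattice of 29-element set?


Power set = 2^n.
2^29 = 536870912


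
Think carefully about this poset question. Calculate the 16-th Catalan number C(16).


C(n) = C(2n, n) / (n+1).
C(32, 16) = 601080390
C(16) = 601080390 / 17 = 35357670


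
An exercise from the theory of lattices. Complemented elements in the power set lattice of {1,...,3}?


An element a is complemented if some b has a meet b = bottom, a join b = top.
every subset A has complement S\A, so all elements are complemented.
Complemented elements: {}, {1}, {2}, {3}, {1,2}, {1,3}, ... (2 more)
Count: 8


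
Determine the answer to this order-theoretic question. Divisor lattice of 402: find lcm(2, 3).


In a divisor lattice, join = lcm (least common multiple).
gcd(2,3) = 1
lcm(2,3) = 2*3/gcd = 6/1 = 6


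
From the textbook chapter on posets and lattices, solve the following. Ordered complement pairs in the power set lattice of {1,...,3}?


Complement pair (a,b): a meet b = bottom, a join b = top.
Here: A intersect B = {} and A union B = {1,...,3}.
Pairs found: ({},{1,2,3}), ({1},{2,3}), ({2},{1,3}), ({3},{1,2}), ... (4 more)
Total ordered pairs: 8


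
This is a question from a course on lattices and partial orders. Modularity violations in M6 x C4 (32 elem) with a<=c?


Modular law: if a <= c then a v (b ^ c) = (a v b) ^ c.
Check all triples (a,b,c) with a <= c among 32 elements.
This lattice is modular (diamonds M_m and their chain-products are modular).
Total violating triples: 0


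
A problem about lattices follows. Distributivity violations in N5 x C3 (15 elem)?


Distributive law: a ^ (b v c) = (a ^ b) v (a ^ c).
Check all 15^3 = 3375 ordered triples (a,b,c).
  e.g. a=(b,0), b=(a,0), c=(c,0): lhs=(b,0) != rhs=(a,0)
  e.g. a=(b,0), b=(a,0), c=(c,1): lhs=(b,0) != rhs=(a,0)
Total violating triples: 54


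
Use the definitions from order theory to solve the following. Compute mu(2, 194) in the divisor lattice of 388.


In a divisor lattice, mu(a,b) = mu(b/a) where mu is the classical Mobius function.
b/a = 194/2 = 97
Prime factorization of 97: primes [97]
97 is squarefree with 1 prime factor(s), so mu(97) = (-1)^1 = -1


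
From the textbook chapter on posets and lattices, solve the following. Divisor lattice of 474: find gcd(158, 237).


In a divisor lattice, meet = gcd (greatest common divisor).
By Euclidean algorithm or factoring: gcd(158,237) = 79


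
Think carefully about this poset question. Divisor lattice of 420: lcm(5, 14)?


Join=lcm.
gcd(5,14)=1
lcm=70


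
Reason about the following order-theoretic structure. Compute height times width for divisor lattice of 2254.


Height = length of longest chain minus 1; width = size of largest antichain.
A maximum chain: 1 | 23 | 161 | 1127 | 2254  (height 4).
A maximum antichain: {14, 46, 49, 161}  (width 4).
Product = 4 * 4 = 16


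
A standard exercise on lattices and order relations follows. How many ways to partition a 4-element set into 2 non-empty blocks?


S(n,k) = k*S(n-1,k) + S(n-1,k-1).
S(3,2) = 3, S(3,1) = 1
S(4,2) = 2*3 + 1 = 6 + 1
S(4,2) = 7


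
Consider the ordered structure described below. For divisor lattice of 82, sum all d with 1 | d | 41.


Interval [1,41] in divisors of 82: [1, 41]
Sum = 42


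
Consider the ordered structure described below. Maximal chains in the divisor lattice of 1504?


A maximal chain goes from the minimum element to a maximal element via cover relations.
Counting all min-to-max paths in the cover graph.
Total maximal chains: 6


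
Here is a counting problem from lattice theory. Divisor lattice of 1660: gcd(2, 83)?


Meet=gcd.
gcd(2,83)=1


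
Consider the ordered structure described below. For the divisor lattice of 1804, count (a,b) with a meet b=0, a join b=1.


Complement pair (a,b): a meet b = bottom, a join b = top.
Here: gcd(a,b)=1 and lcm(a,b)=1804, i.e. a*b=1804 with a,b coprime.
Pairs found: (1,1804), (4,451), (11,164), (41,44), ... (4 more)
Total ordered pairs: 8


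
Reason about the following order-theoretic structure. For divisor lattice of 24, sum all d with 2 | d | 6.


Interval [2,6] in divisors of 24: [2, 6]
Sum = 8


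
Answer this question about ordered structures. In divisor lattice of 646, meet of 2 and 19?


In a divisor lattice, meet = gcd (greatest common divisor).
By Euclidean algorithm or factoring: gcd(2,19) = 1


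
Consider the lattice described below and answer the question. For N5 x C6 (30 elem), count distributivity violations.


Distributive law: a ^ (b v c) = (a ^ b) v (a ^ c).
Check all 30^3 = 27000 ordered triples (a,b,c).
  e.g. a=(b,0), b=(a,0), c=(c,0): lhs=(b,0) != rhs=(a,0)
  e.g. a=(b,0), b=(a,0), c=(c,1): lhs=(b,0) != rhs=(a,0)
Total violating triples: 432


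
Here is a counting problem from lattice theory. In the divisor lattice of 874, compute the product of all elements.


Divisors of 874: [1, 2, 19, 23, 38, 46, 437, 874]
Product = n^(d(n)/2) = 874^(8/2)
Product = 583506543376


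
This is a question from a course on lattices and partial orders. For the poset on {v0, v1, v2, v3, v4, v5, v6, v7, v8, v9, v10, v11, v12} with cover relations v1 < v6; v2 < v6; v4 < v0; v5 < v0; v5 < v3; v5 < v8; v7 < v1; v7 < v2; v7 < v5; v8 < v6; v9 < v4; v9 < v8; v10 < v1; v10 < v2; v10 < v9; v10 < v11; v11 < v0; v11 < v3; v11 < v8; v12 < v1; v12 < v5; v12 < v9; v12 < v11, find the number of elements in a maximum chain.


A chain is a totally ordered subset; we count the number of elements in a maximum chain.
Compute, for each element x, the size of the longest chain ending at x:
  v7: 1
  v10: 1
  v12: 1
  v2: 2
  v5: 2
  v9: 2
  ...
A maximum chain: v10 < v9 < v4 < v0
Number of elements in the longest chain: 4


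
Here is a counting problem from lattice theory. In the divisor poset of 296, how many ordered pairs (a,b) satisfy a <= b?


The order relation is {(a,b) : a <= b}, reflexive so it includes (a,a).
Examples: (1,1), (1,148), (1,2), (1,296), (1,37), ...
Total ordered pairs: 30
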